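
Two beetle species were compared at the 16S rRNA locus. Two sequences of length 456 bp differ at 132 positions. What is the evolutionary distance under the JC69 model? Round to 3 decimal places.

0.366

p = 132/456 ≈ 0.289474.
d = −(3/4) ln(1 − 4p/3) = −0.75 ln(1 − 0.385965) = −0.75 ln(0.614035)
  = −0.75 × (-0.487703) = 0.365777 substitutions/site.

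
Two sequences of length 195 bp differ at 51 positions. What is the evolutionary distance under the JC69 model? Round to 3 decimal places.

p = 51/195 ≈ 0.261538.
d = −(3/4) ln(1 − 4p/3) = −0.75 ln(1 − 0.348717) = −0.75 ln(0.651283)
  = −0.75 × (-0.428811) = 0.321608 substitutions/site.

0.322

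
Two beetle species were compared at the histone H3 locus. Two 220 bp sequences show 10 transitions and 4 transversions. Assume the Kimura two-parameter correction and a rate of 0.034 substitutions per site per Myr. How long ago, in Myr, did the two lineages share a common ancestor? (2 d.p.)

0.99

P = 10/220 ≈ 0.045455 and Q = 4/220 ≈ 0.018182.
Under the Kimura two-parameter model, d = −½ ln(1 − 2P − Q) − ¼ ln(1 − 2Q).
1 − 2P − Q = 0.890908, giving −½ ln(0.890908) = 0.057757.
1 − 2Q = 0.963636, giving −¼ ln(0.963636) = 0.009260.
d = 0.057757 + 0.009260 = 0.067017.
Under a molecular clock d = 2μt, so t = d/(2μ) = 0.067017 / (2 × 0.034) = 0.99 Myr.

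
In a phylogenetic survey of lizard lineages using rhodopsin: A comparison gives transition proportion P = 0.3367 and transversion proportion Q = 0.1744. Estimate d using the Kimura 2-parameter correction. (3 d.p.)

1.049

Under the Kimura two-parameter model, d = −½ ln(1 − 2P − Q) − ¼ ln(1 − 2Q).
1 − 2P − Q = 0.1522, giving −½ ln(0.1522) = 0.941280.
1 − 2Q = 0.6512, giving −¼ ln(0.6512) = 0.107235.
d = 0.941280 + 0.107235 = 1.048515.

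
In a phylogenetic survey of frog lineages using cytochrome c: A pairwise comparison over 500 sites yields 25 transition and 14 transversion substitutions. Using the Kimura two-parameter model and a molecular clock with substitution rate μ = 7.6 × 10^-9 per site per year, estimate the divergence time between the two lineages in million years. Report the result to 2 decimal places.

5.45

P = 25/500 = 0.05 and Q = 14/500 = 0.028.
Under the Kimura two-parameter model, d = −½ ln(1 − 2P − Q) − ¼ ln(1 − 2Q).
1 − 2P − Q = 0.872, giving −½ ln(0.872) = 0.068483.
1 − 2Q = 0.944, giving −¼ ln(0.944) = 0.014407.
d = 0.068483 + 0.014407 = 0.082890.
Under a molecular clock d = 2μt, so t = d/(2μ) = 0.082890 / (2 × 7.6 × 10^-9) = 5.45 million years.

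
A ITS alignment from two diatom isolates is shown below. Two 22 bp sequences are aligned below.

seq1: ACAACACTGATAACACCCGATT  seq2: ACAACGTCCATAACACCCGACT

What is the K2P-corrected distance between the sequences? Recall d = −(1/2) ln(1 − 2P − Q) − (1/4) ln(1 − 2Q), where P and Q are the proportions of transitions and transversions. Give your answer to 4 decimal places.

Of 22 sites, 4 differences are transitions and 1 are transversions, so P = 4/22 ≈ 0.181818 and Q = 1/22 ≈ 0.045455.
Under the Kimura two-parameter model, d = −½ ln(1 − 2P − Q) − ¼ ln(1 − 2Q).
1 − 2P − Q = 0.590909, giving −½ ln(0.590909) = 0.263047.
1 − 2Q = 0.90909, giving −¼ ln(0.90909) = 0.023828.
d = 0.263047 + 0.023828 = 0.286875.

0.2869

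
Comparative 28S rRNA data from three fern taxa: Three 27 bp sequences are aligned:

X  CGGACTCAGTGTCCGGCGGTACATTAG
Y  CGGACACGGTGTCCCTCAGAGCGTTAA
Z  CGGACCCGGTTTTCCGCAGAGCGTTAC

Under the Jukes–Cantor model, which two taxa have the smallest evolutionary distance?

Y and Z

X–Y: 9/27 differ, p = 0.333, d = 0.441.
X–Z: 10/27 differ, p = 0.370, d = 0.511.
Y–Z: 5/27 differ, p = 0.185, d = 0.213.
The smallest distance is between Y and Z.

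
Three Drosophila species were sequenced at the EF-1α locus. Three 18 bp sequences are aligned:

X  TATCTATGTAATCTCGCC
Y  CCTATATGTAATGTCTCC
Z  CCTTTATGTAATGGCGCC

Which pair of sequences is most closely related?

Y and Z

X–Y: 5/18 differ, p = 0.278, d = 0.347.
X–Z: 5/18 differ, p = 0.278, d = 0.347.
Y–Z: 3/18 differ, p = 0.167, d = 0.188.
The smallest distance is between Y and Z.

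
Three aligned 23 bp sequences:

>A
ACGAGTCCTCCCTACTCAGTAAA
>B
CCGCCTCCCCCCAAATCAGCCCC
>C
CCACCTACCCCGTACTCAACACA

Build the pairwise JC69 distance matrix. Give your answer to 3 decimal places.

d(A,B) = 0.650, d(A,C) = 0.650, d(B,C) = 0.467

A–B: 10/23 sites differ → p ≈ 0.434783, d = −0.75 ln(1 − 0.579711) = 0.650110 ≈ 0.650.
A–C: 10/23 sites differ → p ≈ 0.434783, d = −0.75 ln(1 − 0.579711) = 0.650110 ≈ 0.650.
B–C: 8/23 sites differ → p ≈ 0.347826, d = −0.75 ln(1 − 0.463768) = 0.467391 ≈ 0.467.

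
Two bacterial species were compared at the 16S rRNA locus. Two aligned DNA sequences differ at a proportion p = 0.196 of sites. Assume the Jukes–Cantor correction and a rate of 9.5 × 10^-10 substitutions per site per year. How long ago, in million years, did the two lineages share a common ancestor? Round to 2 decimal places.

d = −(3/4) ln(1 − 4p/3) = −0.75 ln(1 − 0.261333) = −0.75 ln(0.738667)
  = −0.75 × (-0.302908) = 0.227181 substitutions/site.
Under a molecular clock d = 2μt, so t = d/(2μ) = 0.227181 / (2 × 9.5 × 10^-10) = 119.57 million years.

119.57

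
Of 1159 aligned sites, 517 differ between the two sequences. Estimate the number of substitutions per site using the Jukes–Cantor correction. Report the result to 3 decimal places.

p = 517/1159 ≈ 0.446074.
d = −(3/4) ln(1 − 4p/3) = −0.75 ln(1 − 0.594765) = −0.75 ln(0.405235)
  = −0.75 × (-0.903288) = 0.677466 substitutions/site.

0.677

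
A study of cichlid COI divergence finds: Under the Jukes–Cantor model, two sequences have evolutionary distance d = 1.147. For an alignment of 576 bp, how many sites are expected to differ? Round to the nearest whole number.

Invert JC69: p = (3/4)(1 − e^(−4d/3)) = 0.75 × (1 − e^(-1.529333)) = 0.75 × (1 − 0.216680) = 0.587490.
Expected differing sites = pL ≈ 0.587490 × 576 = 338.39424 ≈ 338.

338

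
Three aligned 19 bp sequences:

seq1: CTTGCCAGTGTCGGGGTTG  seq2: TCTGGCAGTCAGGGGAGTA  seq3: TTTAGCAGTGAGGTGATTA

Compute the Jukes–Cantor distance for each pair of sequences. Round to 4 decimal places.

seq1–seq2: 9/19 sites differ → p ≈ 0.473684, d = −0.75 ln(1 − 0.631579) = 0.748897 ≈ 0.7489.
seq1–seq3: 8/19 sites differ → p ≈ 0.421053, d = −0.75 ln(1 − 0.561404) = 0.618132 ≈ 0.6181.
seq2–seq3: 5/19 sites differ → p ≈ 0.263158, d = −0.75 ln(1 − 0.350877) = 0.324100 ≈ 0.3241.

d(seq1,seq2) = 0.7489, d(seq1,seq3) = 0.6181, d(seq2,seq3) = 0.3241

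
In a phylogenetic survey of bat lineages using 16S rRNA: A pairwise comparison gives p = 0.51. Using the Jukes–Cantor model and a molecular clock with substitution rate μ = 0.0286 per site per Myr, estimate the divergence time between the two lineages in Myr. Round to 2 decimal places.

d = −(3/4) ln(1 − 4p/3) = −0.75 ln(1 − 0.68) = −0.75 ln(0.32)
  = −0.75 × (-1.139434) = 0.854576 substitutions/site.
Under a molecular clock d = 2μt, so t = d/(2μ) = 0.854576 / (2 × 0.0286) = 14.94 Myr.

14.94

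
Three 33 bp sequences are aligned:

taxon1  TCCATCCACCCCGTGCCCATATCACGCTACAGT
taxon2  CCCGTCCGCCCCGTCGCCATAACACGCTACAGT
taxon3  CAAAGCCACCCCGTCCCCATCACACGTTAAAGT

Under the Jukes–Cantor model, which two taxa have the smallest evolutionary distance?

taxon1 and taxon2

taxon1–taxon2: 6/33 differ, p = 0.182, d = 0.208.
taxon1–taxon3: 9/33 differ, p = 0.273, d = 0.339.
taxon2–taxon3: 9/33 differ, p = 0.273, d = 0.339.
The smallest distance is between taxon1 and taxon2.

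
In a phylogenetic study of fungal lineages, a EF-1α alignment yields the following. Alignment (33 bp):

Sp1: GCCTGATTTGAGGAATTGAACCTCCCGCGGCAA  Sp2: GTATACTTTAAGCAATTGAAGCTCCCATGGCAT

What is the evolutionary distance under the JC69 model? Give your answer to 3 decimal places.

0.388

The sequences differ at 10 of 33 sites (2, 3, 5, 6, 10, 13, 21, 27, 28, 33), so p = 10/33 ≈ 0.30303.
d = −(3/4) ln(1 − 4p/3) = −0.75 ln(1 − 0.40404) = −0.75 ln(0.59596)
  = −0.75 × (-0.517582) = 0.388187 substitutions/site.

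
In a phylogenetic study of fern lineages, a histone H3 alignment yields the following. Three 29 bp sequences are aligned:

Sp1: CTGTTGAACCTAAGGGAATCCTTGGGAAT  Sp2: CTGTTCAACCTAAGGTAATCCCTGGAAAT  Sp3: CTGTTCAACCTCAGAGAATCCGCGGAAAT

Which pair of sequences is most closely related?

Sp1 and Sp2

Sp1–Sp2: 4/29 differ, p = 0.138, d = 0.152.
Sp1–Sp3: 6/29 differ, p = 0.207, d = 0.242.
Sp2–Sp3: 5/29 differ, p = 0.172, d = 0.196.
The smallest distance is between Sp1 and Sp2.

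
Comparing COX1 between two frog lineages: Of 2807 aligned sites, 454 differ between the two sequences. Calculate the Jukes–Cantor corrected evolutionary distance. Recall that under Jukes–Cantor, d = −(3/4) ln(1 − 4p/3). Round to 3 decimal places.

0.182

p = 454/2807 ≈ 0.161739.
d = −(3/4) ln(1 − 4p/3) = −0.75 ln(1 − 0.215652) = −0.75 ln(0.784348)
  = −0.75 × (-0.242902) = 0.182177 substitutions/site.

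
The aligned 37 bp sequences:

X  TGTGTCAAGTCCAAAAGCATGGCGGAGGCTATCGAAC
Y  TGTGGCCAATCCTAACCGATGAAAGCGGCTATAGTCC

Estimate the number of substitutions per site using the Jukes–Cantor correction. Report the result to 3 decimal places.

0.527

The sequences differ at 14 of 37 sites, so p = 14/37 ≈ 0.378378.
d = −(3/4) ln(1 − 4p/3) = −0.75 ln(1 − 0.504504) = −0.75 ln(0.495496)
  = −0.75 × (-0.702196) = 0.526647 substitutions/site.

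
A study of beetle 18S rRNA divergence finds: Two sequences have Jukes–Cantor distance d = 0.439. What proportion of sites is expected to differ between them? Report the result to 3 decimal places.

0.332

p = (3/4)(1 − e^(−4d/3)) = 0.75 × (1 − e^(-0.585333)) = 0.75 × (1 − 0.556920) = 0.332310.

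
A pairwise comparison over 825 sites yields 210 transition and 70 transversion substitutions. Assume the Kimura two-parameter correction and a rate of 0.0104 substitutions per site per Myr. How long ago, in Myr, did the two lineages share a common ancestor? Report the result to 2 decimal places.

P = 210/825 ≈ 0.254545 and Q = 70/825 ≈ 0.084848.
Under the Kimura two-parameter model, d = −½ ln(1 − 2P − Q) − ¼ ln(1 − 2Q).
1 − 2P − Q = 0.406062, giving −½ ln(0.406062) = 0.450625.
1 − 2Q = 0.830304, giving −¼ ln(0.830304) = 0.046491.
d = 0.450625 + 0.046491 = 0.497116.
Under a molecular clock d = 2μt, so t = d/(2μ) = 0.497116 / (2 × 0.0104) = 23.90 Myr.

23.90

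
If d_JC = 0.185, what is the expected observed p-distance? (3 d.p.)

0.164

p = (3/4)(1 − e^(−4d/3)) = 0.75 × (1 − e^(-0.246667)) = 0.75 × (1 − 0.781401) = 0.163949.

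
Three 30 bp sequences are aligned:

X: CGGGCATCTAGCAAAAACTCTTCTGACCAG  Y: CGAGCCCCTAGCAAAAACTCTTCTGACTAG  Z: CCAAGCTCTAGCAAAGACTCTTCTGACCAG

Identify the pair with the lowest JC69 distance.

X–Y: 4/30 differ, p = 0.133, d = 0.147.
X–Z: 6/30 differ, p = 0.200, d = 0.233.
Y–Z: 6/30 differ, p = 0.200, d = 0.233.
The smallest distance is between X and Y.

X and Y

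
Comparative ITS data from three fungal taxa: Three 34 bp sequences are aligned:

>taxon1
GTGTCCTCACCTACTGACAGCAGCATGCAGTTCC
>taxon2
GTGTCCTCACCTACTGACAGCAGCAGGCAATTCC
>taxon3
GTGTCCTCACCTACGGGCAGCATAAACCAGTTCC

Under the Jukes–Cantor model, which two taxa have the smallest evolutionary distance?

taxon1 and taxon2

taxon1–taxon2: 2/34 differ, p = 0.059, d = 0.061.
taxon1–taxon3: 6/34 differ, p = 0.176, d = 0.201.
taxon2–taxon3: 7/34 differ, p = 0.206, d = 0.241.
The smallest distance is between taxon1 and taxon2.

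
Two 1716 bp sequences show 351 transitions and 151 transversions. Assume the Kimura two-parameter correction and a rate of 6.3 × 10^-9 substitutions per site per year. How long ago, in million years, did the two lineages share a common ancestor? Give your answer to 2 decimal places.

31.12

P = 351/1716 ≈ 0.204545 and Q = 151/1716 ≈ 0.087995.
Under the Kimura two-parameter model, d = −½ ln(1 − 2P − Q) − ¼ ln(1 − 2Q).
1 − 2P − Q = 0.502915, giving −½ ln(0.502915) = 0.343667.
1 − 2Q = 0.82401, giving −¼ ln(0.82401) = 0.048393.
d = 0.343667 + 0.048393 = 0.392060.
Under a molecular clock d = 2μt, so t = d/(2μ) = 0.392060 / (2 × 6.3 × 10^-9) = 31.12 million years.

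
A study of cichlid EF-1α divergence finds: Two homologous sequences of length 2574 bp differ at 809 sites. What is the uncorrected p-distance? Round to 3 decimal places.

0.314

p = 809/2574 = 0.314296… ≈ 0.314 (to 3 d.p.).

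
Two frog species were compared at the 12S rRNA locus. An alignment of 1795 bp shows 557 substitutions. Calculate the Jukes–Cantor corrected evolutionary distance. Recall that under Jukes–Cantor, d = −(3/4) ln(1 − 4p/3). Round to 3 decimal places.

p = 557/1795 ≈ 0.310306.
d = −(3/4) ln(1 − 4p/3) = −0.75 ln(1 − 0.413741) = −0.75 ln(0.586259)
  = −0.75 × (-0.533994) = 0.400496 substitutions/site.

0.400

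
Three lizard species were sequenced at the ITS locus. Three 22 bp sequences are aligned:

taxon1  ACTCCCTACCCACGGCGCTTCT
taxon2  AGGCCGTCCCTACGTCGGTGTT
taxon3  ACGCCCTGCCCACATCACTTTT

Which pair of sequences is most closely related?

taxon1 and taxon3

taxon1–taxon2: 9/22 differ, p = 0.409, d = 0.591.
taxon1–taxon3: 6/22 differ, p = 0.273, d = 0.339.
taxon2–taxon3: 8/22 differ, p = 0.364, d = 0.497.
The smallest distance is between taxon1 and taxon3.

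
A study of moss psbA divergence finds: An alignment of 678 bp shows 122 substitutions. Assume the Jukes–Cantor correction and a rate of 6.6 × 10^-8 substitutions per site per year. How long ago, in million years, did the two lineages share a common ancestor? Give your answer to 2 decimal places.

p = 122/678 ≈ 0.179941.
d = −(3/4) ln(1 − 4p/3) = −0.75 ln(1 − 0.239921) = −0.75 ln(0.760079)
  = −0.75 × (-0.274333) = 0.205750 substitutions/site.
Under a molecular clock d = 2μt, so t = d/(2μ) = 0.205750 / (2 × 6.6 × 10^-8) = 1.56 million years.

1.56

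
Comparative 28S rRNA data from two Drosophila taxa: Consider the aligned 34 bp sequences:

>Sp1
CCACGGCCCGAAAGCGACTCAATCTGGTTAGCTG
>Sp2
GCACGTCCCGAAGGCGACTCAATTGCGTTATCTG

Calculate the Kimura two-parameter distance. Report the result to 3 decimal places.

0.241

Of 34 sites, 2 differences are transitions and 5 are transversions, so P = 2/34 ≈ 0.058824 and Q = 5/34 ≈ 0.147059.
Under the Kimura two-parameter model, d = −½ ln(1 − 2P − Q) − ¼ ln(1 − 2Q).
1 − 2P − Q = 0.735293, giving −½ ln(0.735293) = 0.153743.
1 − 2Q = 0.705882, giving −¼ ln(0.705882) = 0.087077.
d = 0.153743 + 0.087077 = 0.240820.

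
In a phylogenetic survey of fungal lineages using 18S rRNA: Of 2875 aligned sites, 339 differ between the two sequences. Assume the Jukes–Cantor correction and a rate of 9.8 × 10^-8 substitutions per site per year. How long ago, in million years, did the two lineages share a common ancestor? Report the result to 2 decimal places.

0.65

p = 339/2875 ≈ 0.117913.
d = −(3/4) ln(1 − 4p/3) = −0.75 ln(1 − 0.157217) = −0.75 ln(0.842783)
  = −0.75 × (-0.171046) = 0.128285 substitutions/site.
Under a molecular clock d = 2μt, so t = d/(2μ) = 0.128285 / (2 × 9.8 × 10^-8) = 0.65 million years.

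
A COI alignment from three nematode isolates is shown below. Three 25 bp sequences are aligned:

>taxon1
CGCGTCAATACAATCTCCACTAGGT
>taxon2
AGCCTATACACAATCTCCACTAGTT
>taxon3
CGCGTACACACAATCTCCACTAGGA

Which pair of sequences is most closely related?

taxon1 and taxon3

taxon1–taxon2: 6/25 differ, p = 0.240, d = 0.289.
taxon1–taxon3: 4/25 differ, p = 0.160, d = 0.180.
taxon2–taxon3: 5/25 differ, p = 0.200, d = 0.233.
The smallest distance is between taxon1 and taxon3.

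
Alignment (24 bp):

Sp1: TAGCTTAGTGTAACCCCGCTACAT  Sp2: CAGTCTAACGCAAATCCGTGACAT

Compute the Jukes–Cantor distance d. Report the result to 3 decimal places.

0.608

The sequences differ at 10 of 24 sites (1, 4, 5, 8, 9, 11, 14, 15, 19, 20), so p = 10/24 ≈ 0.416667.
d = −(3/4) ln(1 − 4p/3) = −0.75 ln(1 − 0.555556) = −0.75 ln(0.444444)
  = −0.75 × (-0.810931) = 0.608198 substitutions/site.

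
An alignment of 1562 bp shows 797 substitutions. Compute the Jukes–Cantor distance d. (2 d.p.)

0.86

p = 797/1562 ≈ 0.510243.
d = −(3/4) ln(1 − 4p/3) = −0.75 ln(1 − 0.680324) = −0.75 ln(0.319676)
  = −0.75 × (-1.140447) = 0.855335 substitutions/site.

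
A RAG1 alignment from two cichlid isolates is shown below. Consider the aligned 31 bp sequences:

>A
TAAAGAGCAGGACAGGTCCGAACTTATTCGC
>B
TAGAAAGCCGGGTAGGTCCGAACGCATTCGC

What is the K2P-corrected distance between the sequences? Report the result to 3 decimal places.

Of 31 sites, 5 differences are transitions and 2 are transversions, so P = 5/31 ≈ 0.16129 and Q = 2/31 ≈ 0.064516.
Under the Kimura two-parameter model, d = −½ ln(1 − 2P − Q) − ¼ ln(1 − 2Q).
1 − 2P − Q = 0.612904, giving −½ ln(0.612904) = 0.244773.
1 − 2Q = 0.870968, giving −¼ ln(0.870968) = 0.034538.
d = 0.244773 + 0.034538 = 0.279311.

0.279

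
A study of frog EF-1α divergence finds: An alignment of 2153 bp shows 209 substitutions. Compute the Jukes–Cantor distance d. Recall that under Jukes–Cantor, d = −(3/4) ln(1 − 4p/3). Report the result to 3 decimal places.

p = 209/2153 ≈ 0.097074.
d = −(3/4) ln(1 − 4p/3) = −0.75 ln(1 − 0.129432) = −0.75 ln(0.870568)
  = −0.75 × (-0.138609) = 0.103957 substitutions/site.

0.104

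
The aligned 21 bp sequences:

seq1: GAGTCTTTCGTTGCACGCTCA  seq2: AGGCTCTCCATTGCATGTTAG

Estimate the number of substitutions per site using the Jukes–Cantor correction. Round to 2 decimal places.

The sequences differ at 11 of 21 sites, so p = 11/21 ≈ 0.52381.
d = −(3/4) ln(1 − 4p/3) = −0.75 ln(1 − 0.698413) = −0.75 ln(0.301587)
  = −0.75 × (-1.198697) = 0.899023 substitutions/site.

0.90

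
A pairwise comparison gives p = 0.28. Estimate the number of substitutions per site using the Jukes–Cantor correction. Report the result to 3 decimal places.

0.351

d = −(3/4) ln(1 − 4p/3) = −0.75 ln(1 − 0.373333) = −0.75 ln(0.626667)
  = −0.75 × (-0.467340) = 0.350505 substitutions/site.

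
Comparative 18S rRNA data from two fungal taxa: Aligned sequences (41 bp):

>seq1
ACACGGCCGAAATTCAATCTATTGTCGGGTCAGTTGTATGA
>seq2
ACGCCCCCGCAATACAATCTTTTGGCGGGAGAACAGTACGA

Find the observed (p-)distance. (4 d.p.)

0.3171

The sequences differ at 13 of 41 positions.
p = 13/41 = 0.317073… ≈ 0.3171 (to 4 d.p.).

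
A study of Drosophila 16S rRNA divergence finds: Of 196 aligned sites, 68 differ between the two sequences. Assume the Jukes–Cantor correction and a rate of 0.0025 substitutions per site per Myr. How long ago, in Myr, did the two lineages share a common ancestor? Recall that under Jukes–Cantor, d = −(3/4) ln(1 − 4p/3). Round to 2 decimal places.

p = 68/196 ≈ 0.346939.
d = −(3/4) ln(1 − 4p/3) = −0.75 ln(1 − 0.462585) = −0.75 ln(0.537415)
  = −0.75 × (-0.620985) = 0.465739 substitutions/site.
Under a molecular clock d = 2μt, so t = d/(2μ) = 0.465739 / (2 × 0.0025) = 93.15 Myr.

93.15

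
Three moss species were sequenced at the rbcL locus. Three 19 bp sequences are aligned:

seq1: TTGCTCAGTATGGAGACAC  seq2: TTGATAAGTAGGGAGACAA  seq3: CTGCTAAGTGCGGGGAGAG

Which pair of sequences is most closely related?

seq1 and seq2

seq1–seq2: 4/19 differ, p = 0.211, d = 0.247.
seq1–seq3: 7/19 differ, p = 0.368, d = 0.507.
seq2–seq3: 7/19 differ, p = 0.368, d = 0.507.
The smallest distance is between seq1 and seq2.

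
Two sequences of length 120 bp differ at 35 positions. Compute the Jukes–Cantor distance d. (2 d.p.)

0.37

p = 35/120 ≈ 0.291667.
d = −(3/4) ln(1 − 4p/3) = −0.75 ln(1 − 0.388889) = −0.75 ln(0.611111)
  = −0.75 × (-0.492477) = 0.369358 substitutions/site.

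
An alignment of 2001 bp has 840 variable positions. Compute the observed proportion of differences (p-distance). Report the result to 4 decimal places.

0.4198

p = 840/2001 = 0.419790… ≈ 0.4198 (to 4 d.p.).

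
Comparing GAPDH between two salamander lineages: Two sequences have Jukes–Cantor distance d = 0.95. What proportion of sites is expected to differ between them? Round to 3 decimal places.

0.539

p = (3/4)(1 − e^(−4d/3)) = 0.75 × (1 − e^(-1.266667)) = 0.75 × (1 − 0.281769) = 0.538673.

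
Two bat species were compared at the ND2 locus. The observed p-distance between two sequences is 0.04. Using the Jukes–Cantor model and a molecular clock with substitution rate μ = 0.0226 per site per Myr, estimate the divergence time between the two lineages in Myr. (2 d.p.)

d = −(3/4) ln(1 − 4p/3) = −0.75 ln(1 − 0.053333) = −0.75 ln(0.946667)
  = −0.75 × (-0.054808) = 0.041106 substitutions/site.
Under a molecular clock d = 2μt, so t = d/(2μ) = 0.041106 / (2 × 0.0226) = 0.91 Myr.

0.91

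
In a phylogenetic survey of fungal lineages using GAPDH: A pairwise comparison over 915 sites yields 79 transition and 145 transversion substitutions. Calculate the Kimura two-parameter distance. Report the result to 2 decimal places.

P = 79/915 ≈ 0.086339 and Q = 145/915 ≈ 0.15847.
Under the Kimura two-parameter model, d = −½ ln(1 − 2P − Q) − ¼ ln(1 − 2Q).
1 − 2P − Q = 0.668852, giving −½ ln(0.668852) = 0.201096.
1 − 2Q = 0.68306, giving −¼ ln(0.68306) = 0.095293.
d = 0.201096 + 0.095293 = 0.296389.

0.30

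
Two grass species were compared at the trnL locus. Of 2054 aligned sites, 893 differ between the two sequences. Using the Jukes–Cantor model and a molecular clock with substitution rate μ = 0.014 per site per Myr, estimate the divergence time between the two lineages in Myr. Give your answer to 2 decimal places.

p = 893/2054 ≈ 0.434761.
d = −(3/4) ln(1 − 4p/3) = −0.75 ln(1 − 0.579681) = −0.75 ln(0.420319)
  = −0.75 × (-0.866741) = 0.650056 substitutions/site.
Under a molecular clock d = 2μt, so t = d/(2μ) = 0.650056 / (2 × 0.014) = 23.22 Myr.

23.22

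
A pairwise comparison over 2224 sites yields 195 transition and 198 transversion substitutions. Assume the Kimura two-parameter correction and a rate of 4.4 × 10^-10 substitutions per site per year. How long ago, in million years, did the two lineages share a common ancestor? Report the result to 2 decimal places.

P = 195/2224 ≈ 0.08768 and Q = 198/2224 ≈ 0.089029.
Under the Kimura two-parameter model, d = −½ ln(1 − 2P − Q) − ¼ ln(1 − 2Q).
1 − 2P − Q = 0.735611, giving −½ ln(0.735611) = 0.153527.
1 − 2Q = 0.821942, giving −¼ ln(0.821942) = 0.049021.
d = 0.153527 + 0.049021 = 0.202548.
Under a molecular clock d = 2μt, so t = d/(2μ) = 0.202548 / (2 × 4.4 × 10^-10) = 230.17 million years.

230.17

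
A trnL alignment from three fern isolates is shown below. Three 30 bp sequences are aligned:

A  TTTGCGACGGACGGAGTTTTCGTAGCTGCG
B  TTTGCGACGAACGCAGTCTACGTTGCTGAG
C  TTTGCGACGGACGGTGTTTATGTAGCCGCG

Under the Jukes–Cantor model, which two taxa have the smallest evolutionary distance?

A and C

A–B: 6/30 differ, p = 0.200, d = 0.233.
A–C: 4/30 differ, p = 0.133, d = 0.147.
B–C: 8/30 differ, p = 0.267, d = 0.330.
The smallest distance is between A and C.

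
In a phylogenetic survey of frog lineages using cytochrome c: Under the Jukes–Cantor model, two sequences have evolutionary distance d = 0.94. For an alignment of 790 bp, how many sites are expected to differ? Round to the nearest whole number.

423

Invert JC69: p = (3/4)(1 − e^(−4d/3)) = 0.75 × (1 − e^(-1.253333)) = 0.75 × (1 − 0.285551) = 0.535837.
Expected differing sites = pL ≈ 0.535837 × 790 = 423.31123 ≈ 423.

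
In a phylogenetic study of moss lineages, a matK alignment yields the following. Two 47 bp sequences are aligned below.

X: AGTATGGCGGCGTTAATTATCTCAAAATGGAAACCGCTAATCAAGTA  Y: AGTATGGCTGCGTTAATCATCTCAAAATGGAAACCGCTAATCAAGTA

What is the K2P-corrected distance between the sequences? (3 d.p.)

0.044

Of 47 sites, 1 differences are transitions and 1 are transversions, so P = 1/47 ≈ 0.021277 and Q = 1/47 ≈ 0.021277.
Under the Kimura two-parameter model, d = −½ ln(1 − 2P − Q) − ¼ ln(1 − 2Q).
1 − 2P − Q = 0.936169, giving −½ ln(0.936169) = 0.032980.
1 − 2Q = 0.957446, giving −¼ ln(0.957446) = 0.010871.
d = 0.032980 + 0.010871 = 0.043851.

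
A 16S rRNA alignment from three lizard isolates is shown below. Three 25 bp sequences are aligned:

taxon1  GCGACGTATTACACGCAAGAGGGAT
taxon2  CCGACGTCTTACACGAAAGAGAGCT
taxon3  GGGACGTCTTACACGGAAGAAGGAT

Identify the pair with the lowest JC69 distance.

taxon1–taxon2: 5/25 differ, p = 0.200, d = 0.233.
taxon1–taxon3: 4/25 differ, p = 0.160, d = 0.180.
taxon2–taxon3: 6/25 differ, p = 0.240, d = 0.289.
The smallest distance is between taxon1 and taxon3.

taxon1 and taxon3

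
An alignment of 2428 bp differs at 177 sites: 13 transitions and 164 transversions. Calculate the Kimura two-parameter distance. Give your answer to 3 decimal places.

0.077

P = 13/2428 ≈ 0.005354 and Q = 164/2428 ≈ 0.067545.
Under the Kimura two-parameter model, d = −½ ln(1 − 2P − Q) − ¼ ln(1 − 2Q).
1 − 2P − Q = 0.921747, giving −½ ln(0.921747) = 0.040742.
1 − 2Q = 0.86491, giving −¼ ln(0.86491) = 0.036282.
d = 0.040742 + 0.036282 = 0.077024.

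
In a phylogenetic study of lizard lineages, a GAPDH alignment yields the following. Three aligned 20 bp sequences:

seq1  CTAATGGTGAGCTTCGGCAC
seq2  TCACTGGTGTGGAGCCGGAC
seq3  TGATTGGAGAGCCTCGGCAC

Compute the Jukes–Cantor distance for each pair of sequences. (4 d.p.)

d(seq1,seq2) = 0.6872, d(seq1,seq3) = 0.3041, d(seq2,seq3) = 0.6872

seq1–seq2: 9/20 sites differ → p = 0.45, d = −0.75 ln(1 − 0.6) = 0.687218 ≈ 0.6872.
seq1–seq3: 5/20 sites differ → p = 0.25, d = −0.75 ln(1 − 0.333333) = 0.304098 ≈ 0.3041.
seq2–seq3: 9/20 sites differ → p = 0.45, d = −0.75 ln(1 − 0.6) = 0.687218 ≈ 0.6872.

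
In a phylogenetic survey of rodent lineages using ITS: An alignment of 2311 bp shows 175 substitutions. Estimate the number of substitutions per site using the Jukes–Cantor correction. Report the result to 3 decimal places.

0.080

p = 175/2311 ≈ 0.075725.
d = −(3/4) ln(1 − 4p/3) = −0.75 ln(1 − 0.100967) = −0.75 ln(0.899033)
  = −0.75 × (-0.106436) = 0.079827 substitutions/site.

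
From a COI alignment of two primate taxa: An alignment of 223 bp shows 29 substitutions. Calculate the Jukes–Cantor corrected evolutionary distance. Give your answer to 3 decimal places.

0.143

p = 29/223 ≈ 0.130045.
d = −(3/4) ln(1 − 4p/3) = −0.75 ln(1 − 0.173393) = −0.75 ln(0.826607)
  = −0.75 × (-0.190426) = 0.142820 substitutions/site.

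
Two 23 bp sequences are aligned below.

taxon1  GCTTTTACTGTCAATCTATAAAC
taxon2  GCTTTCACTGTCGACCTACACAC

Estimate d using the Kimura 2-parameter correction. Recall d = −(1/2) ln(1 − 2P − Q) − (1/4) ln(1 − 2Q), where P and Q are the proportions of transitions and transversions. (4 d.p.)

0.2710

Of 23 sites, 4 differences are transitions and 1 are transversions, so P = 4/23 ≈ 0.173913 and Q = 1/23 ≈ 0.043478.
Under the Kimura two-parameter model, d = −½ ln(1 − 2P − Q) − ¼ ln(1 − 2Q).
1 − 2P − Q = 0.608696, giving −½ ln(0.608696) = 0.248218.
1 − 2Q = 0.913044, giving −¼ ln(0.913044) = 0.022743.
d = 0.248218 + 0.022743 = 0.270961.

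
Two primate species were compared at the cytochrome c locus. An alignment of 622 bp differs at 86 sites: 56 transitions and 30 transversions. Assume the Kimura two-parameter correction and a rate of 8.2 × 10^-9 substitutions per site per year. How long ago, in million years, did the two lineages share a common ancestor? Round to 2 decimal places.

P = 56/622 ≈ 0.090032 and Q = 30/622 ≈ 0.048232.
Under the Kimura two-parameter model, d = −½ ln(1 − 2P − Q) − ¼ ln(1 − 2Q).
1 − 2P − Q = 0.771704, giving −½ ln(0.771704) = 0.129577.
1 − 2Q = 0.903536, giving −¼ ln(0.903536) = 0.025360.
d = 0.129577 + 0.025360 = 0.154937.
Under a molecular clock d = 2μt, so t = d/(2μ) = 0.154937 / (2 × 8.2 × 10^-9) = 9.45 million years.

9.45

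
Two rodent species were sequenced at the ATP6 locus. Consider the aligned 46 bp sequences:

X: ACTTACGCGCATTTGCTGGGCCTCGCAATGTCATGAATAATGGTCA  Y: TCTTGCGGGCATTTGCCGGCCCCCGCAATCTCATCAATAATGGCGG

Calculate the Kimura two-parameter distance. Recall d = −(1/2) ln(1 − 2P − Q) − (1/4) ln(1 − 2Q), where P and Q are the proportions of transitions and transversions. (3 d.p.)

Of 46 sites, 5 differences are transitions and 6 are transversions, so P = 5/46 ≈ 0.108696 and Q = 6/46 ≈ 0.130435.
Under the Kimura two-parameter model, d = −½ ln(1 − 2P − Q) − ¼ ln(1 − 2Q).
1 − 2P − Q = 0.652173, giving −½ ln(0.652173) = 0.213723.
1 − 2Q = 0.73913, giving −¼ ln(0.73913) = 0.075570.
d = 0.213723 + 0.075570 = 0.289293.

0.289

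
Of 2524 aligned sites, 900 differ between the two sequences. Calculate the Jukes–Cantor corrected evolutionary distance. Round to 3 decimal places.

0.484

p = 900/2524 ≈ 0.356577.
d = −(3/4) ln(1 − 4p/3) = −0.75 ln(1 − 0.475436) = −0.75 ln(0.524564)
  = −0.75 × (-0.645188) = 0.483891 substitutions/site.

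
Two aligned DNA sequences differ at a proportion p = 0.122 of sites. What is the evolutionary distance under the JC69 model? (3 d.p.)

d = −(3/4) ln(1 − 4p/3) = −0.75 ln(1 − 0.162667) = −0.75 ln(0.837333)
  = −0.75 × (-0.177533) = 0.133150 substitutions/site.

0.133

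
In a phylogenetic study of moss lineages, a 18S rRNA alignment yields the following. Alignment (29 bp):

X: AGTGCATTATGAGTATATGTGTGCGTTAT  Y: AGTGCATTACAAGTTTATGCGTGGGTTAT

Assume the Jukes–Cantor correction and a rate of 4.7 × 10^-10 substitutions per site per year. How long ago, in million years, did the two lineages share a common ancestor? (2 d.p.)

208.42

The sequences differ at 5 of 29 sites (10, 11, 15, 20, 24), so p = 5/29 ≈ 0.172414.
d = −(3/4) ln(1 − 4p/3) = −0.75 ln(1 − 0.229885) = −0.75 ln(0.770115)
  = −0.75 × (-0.261215) = 0.195911 substitutions/site.
Under a molecular clock d = 2μt, so t = d/(2μ) = 0.195911 / (2 × 4.7 × 10^-10) = 208.42 million years.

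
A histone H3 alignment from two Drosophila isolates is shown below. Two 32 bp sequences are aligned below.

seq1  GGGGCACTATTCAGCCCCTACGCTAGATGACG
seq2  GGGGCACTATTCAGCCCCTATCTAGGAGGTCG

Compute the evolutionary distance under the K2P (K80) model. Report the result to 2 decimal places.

0.26

Of 32 sites, 3 differences are transitions and 4 are transversions, so P = 3/32 = 0.09375 and Q = 4/32 = 0.125.
Under the Kimura two-parameter model, d = −½ ln(1 − 2P − Q) − ¼ ln(1 − 2Q).
1 − 2P − Q = 0.6875, giving −½ ln(0.6875) = 0.187347.
1 − 2Q = 0.75, giving −¼ ln(0.75) = 0.071921.
d = 0.187347 + 0.071921 = 0.259268.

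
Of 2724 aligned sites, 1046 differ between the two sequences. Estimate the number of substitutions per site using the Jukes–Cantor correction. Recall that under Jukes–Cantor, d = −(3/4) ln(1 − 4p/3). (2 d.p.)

p = 1046/2724 ≈ 0.383994.
d = −(3/4) ln(1 − 4p/3) = −0.75 ln(1 − 0.511992) = −0.75 ln(0.488008)
  = −0.75 × (-0.717423) = 0.538067 substitutions/site.

0.54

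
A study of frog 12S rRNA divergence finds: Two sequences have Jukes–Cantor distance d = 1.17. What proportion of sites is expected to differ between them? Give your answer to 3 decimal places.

0.592

p = (3/4)(1 − e^(−4d/3)) = 0.75 × (1 − e^(-1.56)) = 0.75 × (1 − 0.210136) = 0.592398.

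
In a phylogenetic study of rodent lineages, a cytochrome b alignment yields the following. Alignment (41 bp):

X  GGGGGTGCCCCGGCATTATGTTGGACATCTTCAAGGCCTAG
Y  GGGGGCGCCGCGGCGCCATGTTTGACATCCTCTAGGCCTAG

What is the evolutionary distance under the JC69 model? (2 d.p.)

0.23

The sequences differ at 8 of 41 sites (6, 10, 15, 16, 17, 23, 30, 33), so p = 8/41 ≈ 0.195122.
d = −(3/4) ln(1 − 4p/3) = −0.75 ln(1 − 0.260163) = −0.75 ln(0.739837)
  = −0.75 × (-0.301325) = 0.225994 substitutions/site.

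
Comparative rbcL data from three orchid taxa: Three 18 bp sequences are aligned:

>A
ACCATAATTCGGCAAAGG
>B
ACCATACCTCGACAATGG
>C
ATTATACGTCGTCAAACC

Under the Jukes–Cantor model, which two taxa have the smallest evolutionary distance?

A and B

A–B: 4/18 differ, p = 0.222, d = 0.264.
A–C: 7/18 differ, p = 0.389, d = 0.548.
B–C: 7/18 differ, p = 0.389, d = 0.548.
The smallest distance is between A and B.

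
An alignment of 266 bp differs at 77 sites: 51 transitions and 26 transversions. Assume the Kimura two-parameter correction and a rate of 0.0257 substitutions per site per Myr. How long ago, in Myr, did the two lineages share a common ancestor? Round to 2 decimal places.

7.44

P = 51/266 ≈ 0.191729 and Q = 26/266 ≈ 0.097744.
Under the Kimura two-parameter model, d = −½ ln(1 − 2P − Q) − ¼ ln(1 − 2Q).
1 − 2P − Q = 0.518798, giving −½ ln(0.518798) = 0.328120.
1 − 2Q = 0.804512, giving −¼ ln(0.804512) = 0.054380.
d = 0.328120 + 0.054380 = 0.382500.
Under a molecular clock d = 2μt, so t = d/(2μ) = 0.382500 / (2 × 0.0257) = 7.44 Myr.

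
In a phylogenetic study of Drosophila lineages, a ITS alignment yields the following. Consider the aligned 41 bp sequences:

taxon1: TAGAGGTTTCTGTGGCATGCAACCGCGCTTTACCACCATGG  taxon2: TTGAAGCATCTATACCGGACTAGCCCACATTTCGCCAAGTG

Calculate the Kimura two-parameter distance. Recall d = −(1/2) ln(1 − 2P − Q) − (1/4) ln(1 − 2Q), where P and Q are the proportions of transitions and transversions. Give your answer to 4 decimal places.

Of 41 sites, 7 differences are transitions and 14 are transversions, so P = 7/41 ≈ 0.170732 and Q = 14/41 ≈ 0.341463.
Under the Kimura two-parameter model, d = −½ ln(1 − 2P − Q) − ¼ ln(1 − 2Q).
1 − 2P − Q = 0.317073, giving −½ ln(0.317073) = 0.574312.
1 − 2Q = 0.317074, giving −¼ ln(0.317074) = 0.287155.
d = 0.574312 + 0.287155 = 0.861467.

0.8615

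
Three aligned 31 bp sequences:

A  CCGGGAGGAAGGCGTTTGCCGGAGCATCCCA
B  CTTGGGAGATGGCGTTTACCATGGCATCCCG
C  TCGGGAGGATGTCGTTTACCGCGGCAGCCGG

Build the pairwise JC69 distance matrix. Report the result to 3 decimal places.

d(A,B) = 0.422, d(A,C) = 0.367, d(B,C) = 0.422

A–B: 10/31 sites differ → p ≈ 0.322581, d = −0.75 ln(1 − 0.430108) = 0.421731 ≈ 0.422.
A–C: 9/31 sites differ → p ≈ 0.290323, d = −0.75 ln(1 − 0.387097) = 0.367161 ≈ 0.367.
B–C: 10/31 sites differ → p ≈ 0.322581, d = −0.75 ln(1 − 0.430108) = 0.421731 ≈ 0.422.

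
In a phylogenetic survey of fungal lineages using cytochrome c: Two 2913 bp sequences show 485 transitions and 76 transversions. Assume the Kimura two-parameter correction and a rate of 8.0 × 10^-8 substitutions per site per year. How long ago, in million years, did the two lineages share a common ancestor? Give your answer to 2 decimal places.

P = 485/2913 ≈ 0.166495 and Q = 76/2913 ≈ 0.02609.
Under the Kimura two-parameter model, d = −½ ln(1 − 2P − Q) − ¼ ln(1 − 2Q).
1 − 2P − Q = 0.64092, giving −½ ln(0.64092) = 0.222425.
1 − 2Q = 0.94782, giving −¼ ln(0.94782) = 0.013398.
d = 0.222425 + 0.013398 = 0.235823.
Under a molecular clock d = 2μt, so t = d/(2μ) = 0.235823 / (2 × 8.0 × 10^-8) = 1.47 million years.

1.47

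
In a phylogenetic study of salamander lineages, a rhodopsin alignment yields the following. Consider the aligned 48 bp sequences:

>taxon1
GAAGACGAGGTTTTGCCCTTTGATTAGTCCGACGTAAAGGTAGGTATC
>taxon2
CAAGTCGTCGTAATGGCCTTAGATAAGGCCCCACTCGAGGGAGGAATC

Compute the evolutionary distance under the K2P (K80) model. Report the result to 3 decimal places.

Of 48 sites, 1 differences are transitions and 17 are transversions, so P = 1/48 ≈ 0.020833 and Q = 17/48 ≈ 0.354167.
Under the Kimura two-parameter model, d = −½ ln(1 − 2P − Q) − ¼ ln(1 − 2Q).
1 − 2P − Q = 0.604167, giving −½ ln(0.604167) = 0.251952.
1 − 2Q = 0.291666, giving −¼ ln(0.291666) = 0.308036.
d = 0.251952 + 0.308036 = 0.559988.

0.560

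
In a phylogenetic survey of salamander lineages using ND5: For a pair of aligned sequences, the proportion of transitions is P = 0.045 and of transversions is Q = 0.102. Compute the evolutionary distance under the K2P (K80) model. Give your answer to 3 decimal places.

0.164

Under the Kimura two-parameter model, d = −½ ln(1 − 2P − Q) − ¼ ln(1 − 2Q).
1 − 2P − Q = 0.808, giving −½ ln(0.808) = 0.106597.
1 − 2Q = 0.796, giving −¼ ln(0.796) = 0.057039.
d = 0.106597 + 0.057039 = 0.163636.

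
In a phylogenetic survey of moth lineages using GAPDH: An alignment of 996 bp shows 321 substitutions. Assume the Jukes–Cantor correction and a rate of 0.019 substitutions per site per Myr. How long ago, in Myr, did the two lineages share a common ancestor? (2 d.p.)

11.08

p = 321/996 ≈ 0.322289.
d = −(3/4) ln(1 − 4p/3) = −0.75 ln(1 − 0.429719) = −0.75 ln(0.570281)
  = −0.75 × (-0.561626) = 0.421220 substitutions/site.
Under a molecular clock d = 2μt, so t = d/(2μ) = 0.421220 / (2 × 0.019) = 11.08 Myr.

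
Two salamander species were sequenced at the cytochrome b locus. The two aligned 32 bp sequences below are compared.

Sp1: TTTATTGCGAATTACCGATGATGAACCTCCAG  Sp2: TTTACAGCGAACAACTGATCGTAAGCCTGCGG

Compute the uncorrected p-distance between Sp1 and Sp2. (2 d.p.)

0.34

The sequences differ at 11 of 32 positions.
p = 11/32 = 0.34375 ≈ 0.34 (to 2 d.p.).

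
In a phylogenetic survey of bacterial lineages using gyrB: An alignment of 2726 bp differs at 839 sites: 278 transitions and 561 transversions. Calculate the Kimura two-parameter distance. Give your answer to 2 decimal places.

0.40

P = 278/2726 ≈ 0.101981 and Q = 561/2726 ≈ 0.205796.
Under the Kimura two-parameter model, d = −½ ln(1 − 2P − Q) − ¼ ln(1 − 2Q).
1 − 2P − Q = 0.590242, giving −½ ln(0.590242) = 0.263611.
1 − 2Q = 0.588408, giving −¼ ln(0.588408) = 0.132584.
d = 0.263611 + 0.132584 = 0.396195.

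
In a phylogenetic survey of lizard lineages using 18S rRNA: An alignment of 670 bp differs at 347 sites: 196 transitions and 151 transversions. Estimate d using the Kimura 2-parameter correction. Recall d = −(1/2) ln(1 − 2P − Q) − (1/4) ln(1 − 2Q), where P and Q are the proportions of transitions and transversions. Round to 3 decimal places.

0.981

P = 196/670 ≈ 0.292537 and Q = 151/670 ≈ 0.225373.
Under the Kimura two-parameter model, d = −½ ln(1 − 2P − Q) − ¼ ln(1 − 2Q).
1 − 2P − Q = 0.189553, giving −½ ln(0.189553) = 0.831543.
1 − 2Q = 0.549254, giving −¼ ln(0.549254) = 0.149799.
d = 0.831543 + 0.149799 = 0.981342.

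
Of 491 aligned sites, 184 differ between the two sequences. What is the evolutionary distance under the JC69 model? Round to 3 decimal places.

p = 184/491 ≈ 0.374745.
d = −(3/4) ln(1 − 4p/3) = −0.75 ln(1 − 0.49966) = −0.75 ln(0.50034)
  = −0.75 × (-0.692467) = 0.519350 substitutions/site.

0.519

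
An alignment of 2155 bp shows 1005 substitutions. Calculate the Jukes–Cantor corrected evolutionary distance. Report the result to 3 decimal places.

p = 1005/2155 ≈ 0.466357.
d = −(3/4) ln(1 − 4p/3) = −0.75 ln(1 − 0.621809) = −0.75 ln(0.378191)
  = −0.75 × (-0.972356) = 0.729267 substitutions/site.

0.729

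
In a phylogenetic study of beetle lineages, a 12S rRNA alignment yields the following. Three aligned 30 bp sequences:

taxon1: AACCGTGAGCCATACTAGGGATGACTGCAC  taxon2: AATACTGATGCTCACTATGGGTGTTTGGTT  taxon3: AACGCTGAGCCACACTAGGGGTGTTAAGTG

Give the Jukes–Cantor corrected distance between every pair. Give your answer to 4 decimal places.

taxon1–taxon2: 14/30 sites differ → p ≈ 0.466667, d = −0.75 ln(1 − 0.622223) = 0.730088 ≈ 0.7301.
taxon1–taxon3: 11/30 sites differ → p ≈ 0.366667, d = −0.75 ln(1 − 0.488889) = 0.503376 ≈ 0.5034.
taxon2–taxon3: 9/30 sites differ → p = 0.3, d = −0.75 ln(1 − 0.4) = 0.383119 ≈ 0.3831.

d(taxon1,taxon2) = 0.7301, d(taxon1,taxon3) = 0.5034, d(taxon2,taxon3) = 0.3831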